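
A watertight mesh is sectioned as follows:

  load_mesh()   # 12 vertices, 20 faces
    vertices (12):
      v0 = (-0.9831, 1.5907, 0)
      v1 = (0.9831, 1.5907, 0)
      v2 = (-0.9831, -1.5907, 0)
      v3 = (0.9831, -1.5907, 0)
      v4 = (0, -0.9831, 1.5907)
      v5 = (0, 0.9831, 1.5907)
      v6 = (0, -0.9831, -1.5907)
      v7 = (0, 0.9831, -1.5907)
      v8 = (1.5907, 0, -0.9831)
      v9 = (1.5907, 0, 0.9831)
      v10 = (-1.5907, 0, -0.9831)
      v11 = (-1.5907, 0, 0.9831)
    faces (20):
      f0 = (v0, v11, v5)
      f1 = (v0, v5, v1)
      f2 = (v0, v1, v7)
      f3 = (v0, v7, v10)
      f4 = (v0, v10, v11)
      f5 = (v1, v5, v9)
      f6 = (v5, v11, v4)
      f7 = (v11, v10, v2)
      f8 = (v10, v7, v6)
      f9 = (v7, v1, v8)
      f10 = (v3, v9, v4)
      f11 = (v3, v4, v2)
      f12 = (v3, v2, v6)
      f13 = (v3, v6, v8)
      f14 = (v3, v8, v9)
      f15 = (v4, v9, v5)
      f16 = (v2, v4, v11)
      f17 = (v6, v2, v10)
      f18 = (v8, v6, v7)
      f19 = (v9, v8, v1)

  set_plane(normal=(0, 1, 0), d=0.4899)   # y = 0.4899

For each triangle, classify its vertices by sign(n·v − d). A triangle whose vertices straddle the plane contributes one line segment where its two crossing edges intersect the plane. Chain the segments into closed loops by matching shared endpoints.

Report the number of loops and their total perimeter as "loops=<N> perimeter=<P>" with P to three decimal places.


loops=1 perimeter=9.564

Straddling triangles (10 of 20):
  (v0,v11,v5) [+-+] → (-1.40357, 0.4899, 0.680327)–(-0.79802, 0.4899, 1.28588)  len=0.8564
  (v0,v7,v10) [++-] → (-0.79802, 0.4899, -1.28588)–(-1.40357, 0.4899, -0.680327)  len=0.8564
  (v0,v10,v11) [+--] → (-1.40357, 0.4899, -0.680327)–(-1.40357, 0.4899, 0.680327)  len=1.3607
  (v1,v5,v9) [++-] → (0.79802, 0.4899, 1.28588)–(1.40357, 0.4899, 0.680327)  len=0.8564
  (v5,v11,v4) [+--] → (-0.79802, 0.4899, 1.28588)–(0, 0.4899, 1.5907)  len=0.8543
  (v10,v7,v6) [-+-] → (-0.79802, 0.4899, -1.28588)–(0, 0.4899, -1.5907)  len=0.8543
  (v7,v1,v8) [++-] → (1.40357, 0.4899, -0.680327)–(0.79802, 0.4899, -1.28588)  len=0.8564
  (v4,v9,v5) [--+] → (0.79802, 0.4899, 1.28588)–(0, 0.4899, 1.5907)  len=0.8543
  (v8,v6,v7) [--+] → (0, 0.4899, -1.5907)–(0.79802, 0.4899, -1.28588)  len=0.8543
  (v9,v8,v1) [--+] → (1.40357, 0.4899, -0.680327)–(1.40357, 0.4899, 0.680327)  len=1.3607

Chained into 1 loop(s):
  loop 1: 10 segments, perimeter = 9.5639
Total perimeter = 9.564


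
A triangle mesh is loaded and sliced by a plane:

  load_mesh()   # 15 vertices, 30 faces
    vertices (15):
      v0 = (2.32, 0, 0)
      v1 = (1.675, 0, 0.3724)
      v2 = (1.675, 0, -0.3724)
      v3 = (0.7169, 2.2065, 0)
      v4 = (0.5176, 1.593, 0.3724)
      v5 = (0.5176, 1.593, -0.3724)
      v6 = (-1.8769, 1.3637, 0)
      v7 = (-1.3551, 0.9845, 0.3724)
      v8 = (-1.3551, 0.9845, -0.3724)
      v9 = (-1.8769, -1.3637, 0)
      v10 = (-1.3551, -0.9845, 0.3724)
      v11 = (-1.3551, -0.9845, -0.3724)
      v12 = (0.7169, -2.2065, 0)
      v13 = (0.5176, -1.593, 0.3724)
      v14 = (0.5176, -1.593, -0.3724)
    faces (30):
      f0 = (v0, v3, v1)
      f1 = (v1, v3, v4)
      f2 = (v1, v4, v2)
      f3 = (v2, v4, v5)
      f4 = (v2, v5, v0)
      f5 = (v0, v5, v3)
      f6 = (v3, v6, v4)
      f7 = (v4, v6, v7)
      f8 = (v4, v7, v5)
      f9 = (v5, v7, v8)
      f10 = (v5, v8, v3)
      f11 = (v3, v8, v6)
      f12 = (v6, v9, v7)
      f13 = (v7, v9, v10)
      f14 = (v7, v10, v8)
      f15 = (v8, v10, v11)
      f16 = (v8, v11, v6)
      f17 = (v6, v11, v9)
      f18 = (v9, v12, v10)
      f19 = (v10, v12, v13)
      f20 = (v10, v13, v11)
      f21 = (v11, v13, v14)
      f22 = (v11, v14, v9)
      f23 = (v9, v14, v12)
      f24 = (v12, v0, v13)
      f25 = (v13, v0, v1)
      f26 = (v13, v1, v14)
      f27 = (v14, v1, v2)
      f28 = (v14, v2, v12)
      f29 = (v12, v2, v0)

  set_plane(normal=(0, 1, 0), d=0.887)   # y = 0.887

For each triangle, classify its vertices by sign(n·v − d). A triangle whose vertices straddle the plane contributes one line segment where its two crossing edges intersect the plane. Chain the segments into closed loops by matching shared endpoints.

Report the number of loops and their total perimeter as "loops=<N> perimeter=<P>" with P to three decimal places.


loops=2 perimeter=4.261

Straddling triangles (12 of 30):
  (v0,v3,v1) [-+-] → (1.67556, 0.887, 0)–(1.28985, 0.887, 0.222697)  len=0.4454
  (v1,v3,v4) [-++] → (1.28985, 0.887, 0.222697)–(1.03055, 0.887, 0.3724)  len=0.2994
  (v1,v4,v2) [-+-] → (1.03055, 0.887, 0.3724)–(1.03055, 0.887, 0.0423129)  len=0.3301
  (v2,v4,v5) [-++] → (1.03055, 0.887, 0.0423129)–(1.03055, 0.887, -0.3724)  len=0.4147
  (v2,v5,v0) [-+-] → (1.03055, 0.887, -0.3724)–(1.3164, 0.887, -0.207356)  len=0.3301
  (v0,v5,v3) [-++] → (1.3164, 0.887, -0.207356)–(1.67556, 0.887, 0)  len=0.4147
  (v6,v9,v7) [+-+] → (-1.8769, 0.887, 0)–(-1.37677, 0.887, 0.356938)  len=0.6144
  (v7,v9,v10) [+--] → (-1.37677, 0.887, 0.356938)–(-1.3551, 0.887, 0.3724)  len=0.0266
  (v7,v10,v8) [+-+] → (-1.3551, 0.887, 0.3724)–(-1.3551, 0.887, -0.335519)  len=0.7079
  (v8,v10,v11) [+--] → (-1.3551, 0.887, -0.335519)–(-1.3551, 0.887, -0.3724)  len=0.0369
  (v8,v11,v6) [+-+] → (-1.3551, 0.887, -0.3724)–(-1.77097, 0.887, -0.0755996)  len=0.5109
  (v6,v11,v9) [+--] → (-1.77097, 0.887, -0.0755996)–(-1.8769, 0.887, 0)  len=0.1301

Chained into 2 loop(s):
  loop 1: 6 segments, perimeter = 2.2344
  loop 2: 6 segments, perimeter = 2.0269
Total perimeter = 4.261


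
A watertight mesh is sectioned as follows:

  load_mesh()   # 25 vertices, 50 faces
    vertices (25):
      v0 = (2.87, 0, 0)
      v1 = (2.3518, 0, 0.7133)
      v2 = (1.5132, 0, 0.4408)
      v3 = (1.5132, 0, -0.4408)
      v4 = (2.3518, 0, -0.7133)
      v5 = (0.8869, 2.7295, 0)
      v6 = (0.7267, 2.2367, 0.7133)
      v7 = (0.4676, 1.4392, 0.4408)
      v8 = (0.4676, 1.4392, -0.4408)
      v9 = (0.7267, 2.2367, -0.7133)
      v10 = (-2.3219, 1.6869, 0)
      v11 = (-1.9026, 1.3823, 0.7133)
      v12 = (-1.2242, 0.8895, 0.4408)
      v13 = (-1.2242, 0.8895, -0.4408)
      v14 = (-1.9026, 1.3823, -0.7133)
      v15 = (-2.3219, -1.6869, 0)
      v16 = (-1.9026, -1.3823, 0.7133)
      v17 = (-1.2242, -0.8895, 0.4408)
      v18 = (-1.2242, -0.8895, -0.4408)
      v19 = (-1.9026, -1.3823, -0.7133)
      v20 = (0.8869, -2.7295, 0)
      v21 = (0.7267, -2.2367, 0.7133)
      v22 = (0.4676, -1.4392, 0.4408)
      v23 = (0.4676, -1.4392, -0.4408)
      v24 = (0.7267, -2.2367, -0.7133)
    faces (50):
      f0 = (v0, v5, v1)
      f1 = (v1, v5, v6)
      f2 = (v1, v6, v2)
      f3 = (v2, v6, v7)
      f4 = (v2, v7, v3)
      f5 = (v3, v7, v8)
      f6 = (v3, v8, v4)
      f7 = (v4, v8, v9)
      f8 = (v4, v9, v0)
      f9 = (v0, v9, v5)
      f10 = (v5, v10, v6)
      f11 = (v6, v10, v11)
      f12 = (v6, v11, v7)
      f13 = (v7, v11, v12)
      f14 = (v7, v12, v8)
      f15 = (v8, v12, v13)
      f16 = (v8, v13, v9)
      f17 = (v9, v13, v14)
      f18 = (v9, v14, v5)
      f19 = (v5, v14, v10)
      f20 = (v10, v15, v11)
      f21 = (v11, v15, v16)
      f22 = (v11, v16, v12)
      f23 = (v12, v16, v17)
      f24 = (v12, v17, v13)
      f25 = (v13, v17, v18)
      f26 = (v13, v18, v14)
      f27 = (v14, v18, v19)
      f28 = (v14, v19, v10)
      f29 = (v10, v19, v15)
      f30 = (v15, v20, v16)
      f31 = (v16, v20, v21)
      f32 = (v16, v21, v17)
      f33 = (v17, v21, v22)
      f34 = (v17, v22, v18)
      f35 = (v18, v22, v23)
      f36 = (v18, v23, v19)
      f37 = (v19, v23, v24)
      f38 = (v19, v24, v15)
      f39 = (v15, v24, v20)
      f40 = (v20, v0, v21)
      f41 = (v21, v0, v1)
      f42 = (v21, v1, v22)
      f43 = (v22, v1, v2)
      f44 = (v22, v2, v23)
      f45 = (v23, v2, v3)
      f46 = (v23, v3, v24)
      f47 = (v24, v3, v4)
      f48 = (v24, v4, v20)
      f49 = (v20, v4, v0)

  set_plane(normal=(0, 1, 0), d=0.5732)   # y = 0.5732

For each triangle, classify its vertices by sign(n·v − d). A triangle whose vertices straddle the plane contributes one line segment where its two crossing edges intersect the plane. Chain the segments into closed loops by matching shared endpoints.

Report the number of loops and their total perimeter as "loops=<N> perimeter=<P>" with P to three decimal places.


loops=2 perimeter=8.407

Straddling triangles (20 of 50):
  (v0,v5,v1) [-+-] → (2.45355, 0.5732, 0)–(2.04417, 0.5732, 0.563506)  len=0.6965
  (v1,v5,v6) [-++] → (2.04417, 0.5732, 0.563506)–(1.93533, 0.5732, 0.7133)  len=0.1852
  (v1,v6,v2) [-+-] → (1.93533, 0.5732, 0.7133)–(1.31164, 0.5732, 0.510634)  len=0.6558
  (v2,v6,v7) [-++] → (1.31164, 0.5732, 0.510634)–(1.09676, 0.5732, 0.4408)  len=0.2259
  (v2,v7,v3) [-+-] → (1.09676, 0.5732, 0.4408)–(1.09676, 0.5732, -0.0896792)  len=0.5305
  (v3,v7,v8) [-++] → (1.09676, 0.5732, -0.0896792)–(1.09676, 0.5732, -0.4408)  len=0.3511
  (v3,v8,v4) [-+-] → (1.09676, 0.5732, -0.4408)–(1.60137, 0.5732, -0.60477)  len=0.5306
  (v4,v8,v9) [-++] → (1.60137, 0.5732, -0.60477)–(1.93533, 0.5732, -0.7133)  len=0.3512
  (v4,v9,v0) [-+-] → (1.93533, 0.5732, -0.7133)–(2.32074, 0.5732, -0.182798)  len=0.6557
  (v0,v9,v5) [-++] → (2.32074, 0.5732, -0.182798)–(2.45355, 0.5732, 0)  len=0.2260
  (v10,v15,v11) [+-+] → (-2.3219, 0.5732, 0)–(-2.01314, 0.5732, 0.52526)  len=0.6093
  (v11,v15,v16) [+--] → (-2.01314, 0.5732, 0.52526)–(-1.9026, 0.5732, 0.7133)  len=0.2181
  (v11,v16,v12) [+-+] → (-1.9026, 0.5732, 0.7133)–(-1.31865, 0.5732, 0.47874)  len=0.6293
  (v12,v16,v17) [+--] → (-1.31865, 0.5732, 0.47874)–(-1.2242, 0.5732, 0.4408)  len=0.1018
  (v12,v17,v13) [+-+] → (-1.2242, 0.5732, 0.4408)–(-1.2242, 0.5732, -0.284055)  len=0.7249
  (v13,v17,v18) [+--] → (-1.2242, 0.5732, -0.284055)–(-1.2242, 0.5732, -0.4408)  len=0.1567
  (v13,v18,v14) [+-+] → (-1.2242, 0.5732, -0.4408)–(-1.66099, 0.5732, -0.616249)  len=0.4707
  (v14,v18,v19) [+--] → (-1.66099, 0.5732, -0.616249)–(-1.9026, 0.5732, -0.7133)  len=0.2604
  (v14,v19,v10) [+-+] → (-1.9026, 0.5732, -0.7133)–(-2.16975, 0.5732, -0.25883)  len=0.5272
  (v10,v19,v15) [+--] → (-2.16975, 0.5732, -0.25883)–(-2.3219, 0.5732, 0)  len=0.3002

Chained into 2 loop(s):
  loop 1: 10 segments, perimeter = 4.4084
  loop 2: 10 segments, perimeter = 3.9986
Total perimeter = 8.407


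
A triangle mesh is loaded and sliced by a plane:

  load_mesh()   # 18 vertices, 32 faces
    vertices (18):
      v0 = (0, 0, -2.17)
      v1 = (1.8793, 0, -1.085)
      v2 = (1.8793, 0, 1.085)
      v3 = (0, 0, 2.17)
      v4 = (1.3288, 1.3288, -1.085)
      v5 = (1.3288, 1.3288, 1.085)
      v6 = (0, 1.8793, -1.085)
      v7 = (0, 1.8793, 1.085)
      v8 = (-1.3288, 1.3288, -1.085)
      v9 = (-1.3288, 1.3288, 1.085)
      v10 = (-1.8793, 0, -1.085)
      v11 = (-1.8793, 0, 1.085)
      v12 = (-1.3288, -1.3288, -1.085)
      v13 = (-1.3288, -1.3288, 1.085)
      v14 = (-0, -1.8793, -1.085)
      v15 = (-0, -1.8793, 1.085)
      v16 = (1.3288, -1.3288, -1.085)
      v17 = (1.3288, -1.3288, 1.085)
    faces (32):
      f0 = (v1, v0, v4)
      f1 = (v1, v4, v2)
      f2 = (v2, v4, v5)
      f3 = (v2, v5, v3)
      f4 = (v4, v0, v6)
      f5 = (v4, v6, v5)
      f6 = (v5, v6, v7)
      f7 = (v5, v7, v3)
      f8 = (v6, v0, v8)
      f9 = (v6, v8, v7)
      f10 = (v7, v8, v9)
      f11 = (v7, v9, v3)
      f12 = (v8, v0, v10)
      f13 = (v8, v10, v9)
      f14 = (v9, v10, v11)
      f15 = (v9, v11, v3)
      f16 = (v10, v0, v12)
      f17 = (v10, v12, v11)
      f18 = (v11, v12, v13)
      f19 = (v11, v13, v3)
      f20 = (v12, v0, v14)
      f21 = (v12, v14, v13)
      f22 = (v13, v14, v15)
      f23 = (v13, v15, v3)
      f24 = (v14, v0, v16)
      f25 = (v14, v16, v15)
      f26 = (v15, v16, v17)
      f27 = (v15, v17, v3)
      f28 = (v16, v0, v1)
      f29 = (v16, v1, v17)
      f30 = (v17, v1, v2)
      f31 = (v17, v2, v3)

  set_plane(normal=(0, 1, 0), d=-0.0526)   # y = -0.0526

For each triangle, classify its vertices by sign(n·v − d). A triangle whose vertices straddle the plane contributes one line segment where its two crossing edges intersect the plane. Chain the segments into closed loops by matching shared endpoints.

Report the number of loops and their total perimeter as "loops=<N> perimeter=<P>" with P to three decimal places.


Straddling triangles (12 of 32):
  (v10,v0,v12) [++-] → (-0.0526, -0.0526, -2.12705)–(-1.85751, -0.0526, -1.085)  len=2.0841
  (v10,v12,v11) [+-+] → (-1.85751, -0.0526, -1.085)–(-1.85751, -0.0526, 0.999101)  len=2.0841
  (v11,v12,v13) [+--] → (-1.85751, -0.0526, 0.999101)–(-1.85751, -0.0526, 1.085)  len=0.0859
  (v11,v13,v3) [+-+] → (-1.85751, -0.0526, 1.085)–(-0.0526, -0.0526, 2.12705)  len=2.0841
  (v12,v0,v14) [-+-] → (-0.0526, -0.0526, -2.12705)–(0, -0.0526, -2.13963)  len=0.0541
  (v13,v15,v3) [--+] → (0, -0.0526, 2.13963)–(-0.0526, -0.0526, 2.12705)  len=0.0541
  (v14,v0,v16) [-+-] → (0, -0.0526, -2.13963)–(0.0526, -0.0526, -2.12705)  len=0.0541
  (v15,v17,v3) [--+] → (0.0526, -0.0526, 2.12705)–(0, -0.0526, 2.13963)  len=0.0541
  (v16,v0,v1) [-++] → (0.0526, -0.0526, -2.12705)–(1.85751, -0.0526, -1.085)  len=2.0841
  (v16,v1,v17) [-+-] → (1.85751, -0.0526, -1.085)–(1.85751, -0.0526, -0.999101)  len=0.0859
  (v17,v1,v2) [-++] → (1.85751, -0.0526, -0.999101)–(1.85751, -0.0526, 1.085)  len=2.0841
  (v17,v2,v3) [-++] → (1.85751, -0.0526, 1.085)–(0.0526, -0.0526, 2.12705)  len=2.0841

Chained into 1 loop(s):
  loop 1: 12 segments, perimeter = 12.8928
Total perimeter = 12.893

loops=1 perimeter=12.893


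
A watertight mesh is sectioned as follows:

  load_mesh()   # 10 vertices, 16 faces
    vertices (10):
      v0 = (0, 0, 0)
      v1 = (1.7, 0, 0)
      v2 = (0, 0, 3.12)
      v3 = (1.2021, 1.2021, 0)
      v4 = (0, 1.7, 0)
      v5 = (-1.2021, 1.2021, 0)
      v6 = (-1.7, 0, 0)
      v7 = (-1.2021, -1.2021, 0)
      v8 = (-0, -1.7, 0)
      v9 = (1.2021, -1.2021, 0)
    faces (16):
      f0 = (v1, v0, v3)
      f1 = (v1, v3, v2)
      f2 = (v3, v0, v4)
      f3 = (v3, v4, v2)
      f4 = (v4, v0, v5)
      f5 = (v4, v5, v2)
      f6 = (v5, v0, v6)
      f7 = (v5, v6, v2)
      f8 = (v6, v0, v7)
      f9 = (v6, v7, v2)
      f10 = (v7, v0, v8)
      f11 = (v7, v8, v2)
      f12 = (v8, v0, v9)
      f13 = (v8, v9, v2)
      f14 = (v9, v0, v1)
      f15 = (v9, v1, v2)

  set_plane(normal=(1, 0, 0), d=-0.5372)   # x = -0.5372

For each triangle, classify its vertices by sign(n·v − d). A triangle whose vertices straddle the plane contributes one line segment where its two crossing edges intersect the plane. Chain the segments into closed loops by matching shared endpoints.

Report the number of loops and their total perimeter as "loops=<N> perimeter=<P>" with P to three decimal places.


Straddling triangles (8 of 16):
  (v4,v0,v5) [++-] → (-0.5372, 0.5372, 0)–(-0.5372, 1.4775, 0)  len=0.9403
  (v4,v5,v2) [+-+] → (-0.5372, 1.4775, 0)–(-0.5372, 0.5372, 1.72572)  len=1.9653
  (v5,v0,v6) [-+-] → (-0.5372, 0.5372, 0)–(-0.5372, 0, 0)  len=0.5372
  (v5,v6,v2) [--+] → (-0.5372, 0, 2.13408)–(-0.5372, 0.5372, 1.72572)  len=0.6748
  (v6,v0,v7) [-+-] → (-0.5372, 0, 0)–(-0.5372, -0.5372, 0)  len=0.5372
  (v6,v7,v2) [--+] → (-0.5372, -0.5372, 1.72572)–(-0.5372, 0, 2.13408)  len=0.6748
  (v7,v0,v8) [-++] → (-0.5372, -0.5372, 0)–(-0.5372, -1.4775, 0)  len=0.9403
  (v7,v8,v2) [-++] → (-0.5372, -1.4775, 0)–(-0.5372, -0.5372, 1.72572)  len=1.9653

Chained into 1 loop(s):
  loop 1: 8 segments, perimeter = 8.2351
Total perimeter = 8.235

loops=1 perimeter=8.235


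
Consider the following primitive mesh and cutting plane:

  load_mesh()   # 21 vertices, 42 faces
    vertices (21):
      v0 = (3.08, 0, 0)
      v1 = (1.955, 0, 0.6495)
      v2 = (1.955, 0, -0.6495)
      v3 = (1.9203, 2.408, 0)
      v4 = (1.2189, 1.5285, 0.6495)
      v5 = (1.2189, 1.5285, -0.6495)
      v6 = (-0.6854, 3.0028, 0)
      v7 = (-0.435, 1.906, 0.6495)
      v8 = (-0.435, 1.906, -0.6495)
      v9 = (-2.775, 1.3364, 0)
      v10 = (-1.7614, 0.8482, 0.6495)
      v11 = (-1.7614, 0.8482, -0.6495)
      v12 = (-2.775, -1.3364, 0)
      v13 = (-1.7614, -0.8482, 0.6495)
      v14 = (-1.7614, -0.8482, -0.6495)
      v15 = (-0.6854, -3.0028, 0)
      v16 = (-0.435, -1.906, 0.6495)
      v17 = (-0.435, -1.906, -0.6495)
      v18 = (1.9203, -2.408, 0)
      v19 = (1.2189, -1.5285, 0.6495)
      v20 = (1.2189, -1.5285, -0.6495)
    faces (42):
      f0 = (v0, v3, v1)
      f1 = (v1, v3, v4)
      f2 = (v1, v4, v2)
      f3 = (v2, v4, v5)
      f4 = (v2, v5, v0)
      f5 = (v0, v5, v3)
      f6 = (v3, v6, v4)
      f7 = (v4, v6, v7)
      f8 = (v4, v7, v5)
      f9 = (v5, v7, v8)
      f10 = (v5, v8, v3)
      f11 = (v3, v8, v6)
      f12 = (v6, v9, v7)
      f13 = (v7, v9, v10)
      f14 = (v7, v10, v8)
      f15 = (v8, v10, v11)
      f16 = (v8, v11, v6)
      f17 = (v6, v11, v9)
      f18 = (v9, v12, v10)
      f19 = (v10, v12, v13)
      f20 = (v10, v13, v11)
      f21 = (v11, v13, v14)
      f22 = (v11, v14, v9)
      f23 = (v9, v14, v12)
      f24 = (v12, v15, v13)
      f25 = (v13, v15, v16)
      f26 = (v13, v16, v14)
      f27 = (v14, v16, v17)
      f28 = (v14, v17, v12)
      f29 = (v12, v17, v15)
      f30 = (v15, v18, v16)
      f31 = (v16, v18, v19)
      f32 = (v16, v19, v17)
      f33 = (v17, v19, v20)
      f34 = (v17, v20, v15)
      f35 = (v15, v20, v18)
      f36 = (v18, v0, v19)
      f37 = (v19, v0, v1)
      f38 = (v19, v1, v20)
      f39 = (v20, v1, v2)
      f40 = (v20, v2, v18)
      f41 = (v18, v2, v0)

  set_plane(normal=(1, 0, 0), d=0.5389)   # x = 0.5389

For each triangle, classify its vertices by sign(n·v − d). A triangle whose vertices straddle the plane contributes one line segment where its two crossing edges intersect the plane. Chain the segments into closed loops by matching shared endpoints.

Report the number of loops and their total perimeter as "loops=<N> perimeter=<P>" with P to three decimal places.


loops=2 perimeter=7.501

Straddling triangles (12 of 42):
  (v3,v6,v4) [+-+] → (0.5389, 2.72333, 0)–(0.5389, 2.05495, 0.417572)  len=0.7881
  (v4,v6,v7) [+--] → (0.5389, 2.05495, 0.417572)–(0.5389, 1.68371, 0.6495)  len=0.4377
  (v4,v7,v5) [+-+] → (0.5389, 1.68371, 0.6495)–(0.5389, 1.68371, -0.115417)  len=0.7649
  (v5,v7,v8) [+--] → (0.5389, 1.68371, -0.115417)–(0.5389, 1.68371, -0.6495)  len=0.5341
  (v5,v8,v3) [+-+] → (0.5389, 1.68371, -0.6495)–(0.5389, 2.11357, -0.380936)  len=0.5069
  (v3,v8,v6) [+--] → (0.5389, 2.11357, -0.380936)–(0.5389, 2.72333, 0)  len=0.7190
  (v15,v18,v16) [-+-] → (0.5389, -2.72333, 0)–(0.5389, -2.11357, 0.380936)  len=0.7190
  (v16,v18,v19) [-++] → (0.5389, -2.11357, 0.380936)–(0.5389, -1.68371, 0.6495)  len=0.5069
  (v16,v19,v17) [-+-] → (0.5389, -1.68371, 0.6495)–(0.5389, -1.68371, 0.115417)  len=0.5341
  (v17,v19,v20) [-++] → (0.5389, -1.68371, 0.115417)–(0.5389, -1.68371, -0.6495)  len=0.7649
  (v17,v20,v15) [-+-] → (0.5389, -1.68371, -0.6495)–(0.5389, -2.05495, -0.417572)  len=0.4377
  (v15,v20,v18) [-++] → (0.5389, -2.05495, -0.417572)–(0.5389, -2.72333, 0)  len=0.7881

Chained into 2 loop(s):
  loop 1: 6 segments, perimeter = 3.7507
  loop 2: 6 segments, perimeter = 3.7507
Total perimeter = 7.501


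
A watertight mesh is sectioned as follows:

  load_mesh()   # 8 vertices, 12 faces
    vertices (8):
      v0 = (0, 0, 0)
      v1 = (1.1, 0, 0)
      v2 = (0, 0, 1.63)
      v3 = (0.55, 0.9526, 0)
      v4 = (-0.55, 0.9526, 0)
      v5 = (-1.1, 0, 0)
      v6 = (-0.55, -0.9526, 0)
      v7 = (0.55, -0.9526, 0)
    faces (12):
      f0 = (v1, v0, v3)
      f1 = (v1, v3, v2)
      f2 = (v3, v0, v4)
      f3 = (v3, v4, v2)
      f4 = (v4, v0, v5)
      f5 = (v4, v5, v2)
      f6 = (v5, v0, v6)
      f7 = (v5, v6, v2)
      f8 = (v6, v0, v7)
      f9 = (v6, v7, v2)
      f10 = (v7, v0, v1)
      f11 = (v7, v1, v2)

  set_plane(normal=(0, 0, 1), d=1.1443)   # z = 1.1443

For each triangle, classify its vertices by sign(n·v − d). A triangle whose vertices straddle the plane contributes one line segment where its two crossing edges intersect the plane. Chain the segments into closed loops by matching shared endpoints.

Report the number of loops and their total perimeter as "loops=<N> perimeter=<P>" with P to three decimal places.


loops=1 perimeter=1.967

Straddling triangles (6 of 12):
  (v1,v3,v2) [--+] → (0.163887, 0.283851, 1.1443)–(0.327773, 0, 1.1443)  len=0.3278
  (v3,v4,v2) [--+] → (-0.163887, 0.283851, 1.1443)–(0.163887, 0.283851, 1.1443)  len=0.3278
  (v4,v5,v2) [--+] → (-0.327773, 0, 1.1443)–(-0.163887, 0.283851, 1.1443)  len=0.3278
  (v5,v6,v2) [--+] → (-0.163887, -0.283851, 1.1443)–(-0.327773, 0, 1.1443)  len=0.3278
  (v6,v7,v2) [--+] → (0.163887, -0.283851, 1.1443)–(-0.163887, -0.283851, 1.1443)  len=0.3278
  (v7,v1,v2) [--+] → (0.327773, 0, 1.1443)–(0.163887, -0.283851, 1.1443)  len=0.3278

Chained into 1 loop(s):
  loop 1: 6 segments, perimeter = 1.9666
Total perimeter = 1.967


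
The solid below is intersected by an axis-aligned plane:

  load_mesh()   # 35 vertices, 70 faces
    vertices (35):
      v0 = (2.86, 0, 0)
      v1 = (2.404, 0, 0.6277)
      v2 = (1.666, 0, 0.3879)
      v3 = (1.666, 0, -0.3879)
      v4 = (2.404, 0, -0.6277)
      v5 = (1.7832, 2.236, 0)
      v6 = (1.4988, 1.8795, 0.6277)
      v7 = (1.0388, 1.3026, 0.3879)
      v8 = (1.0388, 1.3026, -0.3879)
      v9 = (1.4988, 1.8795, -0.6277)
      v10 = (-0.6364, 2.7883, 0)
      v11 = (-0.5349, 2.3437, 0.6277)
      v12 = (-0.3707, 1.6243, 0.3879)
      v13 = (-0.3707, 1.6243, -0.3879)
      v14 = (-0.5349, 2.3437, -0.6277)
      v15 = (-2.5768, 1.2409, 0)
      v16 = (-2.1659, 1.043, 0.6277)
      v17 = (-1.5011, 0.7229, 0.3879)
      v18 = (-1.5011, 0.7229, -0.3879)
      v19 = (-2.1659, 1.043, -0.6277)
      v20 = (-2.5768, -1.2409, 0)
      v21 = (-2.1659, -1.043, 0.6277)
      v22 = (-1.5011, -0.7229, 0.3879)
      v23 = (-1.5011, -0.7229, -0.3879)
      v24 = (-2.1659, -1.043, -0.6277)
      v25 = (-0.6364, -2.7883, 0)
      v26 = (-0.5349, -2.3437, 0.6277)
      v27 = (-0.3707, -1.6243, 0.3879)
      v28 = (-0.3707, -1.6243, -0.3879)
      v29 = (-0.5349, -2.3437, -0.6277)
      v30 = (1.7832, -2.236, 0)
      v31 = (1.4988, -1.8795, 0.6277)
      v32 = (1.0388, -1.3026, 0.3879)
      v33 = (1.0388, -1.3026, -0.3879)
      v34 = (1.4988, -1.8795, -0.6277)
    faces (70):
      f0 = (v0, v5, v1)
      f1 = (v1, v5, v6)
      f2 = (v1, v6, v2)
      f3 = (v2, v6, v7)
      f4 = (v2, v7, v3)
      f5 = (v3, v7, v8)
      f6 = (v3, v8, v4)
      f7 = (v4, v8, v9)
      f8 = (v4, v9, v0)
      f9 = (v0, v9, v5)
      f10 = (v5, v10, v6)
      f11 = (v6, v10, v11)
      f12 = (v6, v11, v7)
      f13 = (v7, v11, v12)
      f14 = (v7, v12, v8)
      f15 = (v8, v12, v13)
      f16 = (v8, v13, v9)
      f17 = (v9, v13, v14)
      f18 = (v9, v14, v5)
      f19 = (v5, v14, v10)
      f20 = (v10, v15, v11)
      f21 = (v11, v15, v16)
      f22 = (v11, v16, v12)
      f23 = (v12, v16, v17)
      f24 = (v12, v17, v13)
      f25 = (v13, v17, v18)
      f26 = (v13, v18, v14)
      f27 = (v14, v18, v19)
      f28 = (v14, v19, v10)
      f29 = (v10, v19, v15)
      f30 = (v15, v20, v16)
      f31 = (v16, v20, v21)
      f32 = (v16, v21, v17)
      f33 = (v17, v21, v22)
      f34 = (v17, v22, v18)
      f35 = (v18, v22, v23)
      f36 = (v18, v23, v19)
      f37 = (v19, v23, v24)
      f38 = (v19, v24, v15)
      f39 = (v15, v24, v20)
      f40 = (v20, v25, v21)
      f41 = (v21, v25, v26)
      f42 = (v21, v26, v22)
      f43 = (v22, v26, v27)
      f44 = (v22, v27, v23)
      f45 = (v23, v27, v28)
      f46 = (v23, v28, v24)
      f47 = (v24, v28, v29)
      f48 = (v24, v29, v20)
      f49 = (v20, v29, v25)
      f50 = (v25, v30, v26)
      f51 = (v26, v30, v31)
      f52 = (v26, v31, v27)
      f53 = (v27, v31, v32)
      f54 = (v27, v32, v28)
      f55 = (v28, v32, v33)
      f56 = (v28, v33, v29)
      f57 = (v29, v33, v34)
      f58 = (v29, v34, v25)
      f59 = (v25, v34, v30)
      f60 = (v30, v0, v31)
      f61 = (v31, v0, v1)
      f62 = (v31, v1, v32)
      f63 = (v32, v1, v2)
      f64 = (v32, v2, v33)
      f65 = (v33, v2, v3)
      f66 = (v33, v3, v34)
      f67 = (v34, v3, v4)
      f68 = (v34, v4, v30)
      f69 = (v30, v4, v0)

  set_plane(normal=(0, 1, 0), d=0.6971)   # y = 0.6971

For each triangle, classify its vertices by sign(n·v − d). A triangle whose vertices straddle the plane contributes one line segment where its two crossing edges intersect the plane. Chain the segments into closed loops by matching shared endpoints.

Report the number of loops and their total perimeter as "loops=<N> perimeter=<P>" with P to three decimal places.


loops=2 perimeter=7.569

Straddling triangles (20 of 70):
  (v0,v5,v1) [-+-] → (2.52429, 0.6971, 0)–(2.21046, 0.6971, 0.432007)  len=0.5340
  (v1,v5,v6) [-++] → (2.21046, 0.6971, 0.432007)–(2.06826, 0.6971, 0.6277)  len=0.2419
  (v1,v6,v2) [-+-] → (2.06826, 0.6971, 0.6277)–(1.60399, 0.6971, 0.476841)  len=0.4882
  (v2,v6,v7) [-++] → (1.60399, 0.6971, 0.476841)–(1.33035, 0.6971, 0.3879)  len=0.2877
  (v2,v7,v3) [-+-] → (1.33035, 0.6971, 0.3879)–(1.33035, 0.6971, 0.0272775)  len=0.3606
  (v3,v7,v8) [-++] → (1.33035, 0.6971, 0.0272775)–(1.33035, 0.6971, -0.3879)  len=0.4152
  (v3,v8,v4) [-+-] → (1.33035, 0.6971, -0.3879)–(1.6734, 0.6971, -0.499369)  len=0.3607
  (v4,v8,v9) [-++] → (1.6734, 0.6971, -0.499369)–(2.06826, 0.6971, -0.6277)  len=0.4152
  (v4,v9,v0) [-+-] → (2.06826, 0.6971, -0.6277)–(2.35514, 0.6971, -0.232812)  len=0.4881
  (v0,v9,v5) [-++] → (2.35514, 0.6971, -0.232812)–(2.52429, 0.6971, 0)  len=0.2878
  (v15,v20,v16) [+-+] → (-2.5768, 0.6971, 0)–(-2.22813, 0.6971, 0.532634)  len=0.6366
  (v16,v20,v21) [+--] → (-2.22813, 0.6971, 0.532634)–(-2.1659, 0.6971, 0.6277)  len=0.1136
  (v16,v21,v17) [+-+] → (-2.1659, 0.6971, 0.6277)–(-1.51081, 0.6971, 0.391404)  len=0.6964
  (v17,v21,v22) [+--] → (-1.51081, 0.6971, 0.391404)–(-1.5011, 0.6971, 0.3879)  len=0.0103
  (v17,v22,v18) [+-+] → (-1.5011, 0.6971, 0.3879)–(-1.5011, 0.6971, -0.374056)  len=0.7620
  (v18,v22,v23) [+--] → (-1.5011, 0.6971, -0.374056)–(-1.5011, 0.6971, -0.3879)  len=0.0138
  (v18,v23,v19) [+-+] → (-1.5011, 0.6971, -0.3879)–(-2.03568, 0.6971, -0.580729)  len=0.5683
  (v19,v23,v24) [+--] → (-2.03568, 0.6971, -0.580729)–(-2.1659, 0.6971, -0.6277)  len=0.1384
  (v19,v24,v15) [+-+] → (-2.1659, 0.6971, -0.6277)–(-2.47896, 0.6971, -0.149456)  len=0.5716
  (v15,v24,v20) [+--] → (-2.47896, 0.6971, -0.149456)–(-2.5768, 0.6971, 0)  len=0.1786

Chained into 2 loop(s):
  loop 1: 10 segments, perimeter = 3.8793
  loop 2: 10 segments, perimeter = 3.6897
Total perimeter = 7.569


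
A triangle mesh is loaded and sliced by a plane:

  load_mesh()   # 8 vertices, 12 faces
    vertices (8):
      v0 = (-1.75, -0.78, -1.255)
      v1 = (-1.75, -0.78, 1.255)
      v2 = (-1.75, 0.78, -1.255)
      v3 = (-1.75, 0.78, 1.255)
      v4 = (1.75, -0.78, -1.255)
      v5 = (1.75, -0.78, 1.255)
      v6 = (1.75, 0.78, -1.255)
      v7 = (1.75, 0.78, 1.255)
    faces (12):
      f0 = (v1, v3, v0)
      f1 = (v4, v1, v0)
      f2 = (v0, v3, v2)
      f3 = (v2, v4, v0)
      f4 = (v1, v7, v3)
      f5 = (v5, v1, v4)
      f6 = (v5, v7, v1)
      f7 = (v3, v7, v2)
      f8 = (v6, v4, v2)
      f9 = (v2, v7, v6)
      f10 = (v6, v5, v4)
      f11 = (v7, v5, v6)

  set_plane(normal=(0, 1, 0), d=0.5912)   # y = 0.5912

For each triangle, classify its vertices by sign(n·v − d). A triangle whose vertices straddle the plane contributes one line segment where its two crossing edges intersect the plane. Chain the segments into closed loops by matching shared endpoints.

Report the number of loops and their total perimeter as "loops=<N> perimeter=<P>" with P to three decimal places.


Straddling triangles (8 of 12):
  (v1,v3,v0) [-+-] → (-1.75, 0.5912, 1.255)–(-1.75, 0.5912, 0.951226)  len=0.3038
  (v0,v3,v2) [-++] → (-1.75, 0.5912, 0.951226)–(-1.75, 0.5912, -1.255)  len=2.2062
  (v2,v4,v0) [+--] → (-1.32641, 0.5912, -1.255)–(-1.75, 0.5912, -1.255)  len=0.4236
  (v1,v7,v3) [-++] → (1.32641, 0.5912, 1.255)–(-1.75, 0.5912, 1.255)  len=3.0764
  (v5,v7,v1) [-+-] → (1.75, 0.5912, 1.255)–(1.32641, 0.5912, 1.255)  len=0.4236
  (v6,v4,v2) [+-+] → (1.75, 0.5912, -1.255)–(-1.32641, 0.5912, -1.255)  len=3.0764
  (v6,v5,v4) [+--] → (1.75, 0.5912, -0.951226)–(1.75, 0.5912, -1.255)  len=0.3038
  (v7,v5,v6) [+-+] → (1.75, 0.5912, 1.255)–(1.75, 0.5912, -0.951226)  len=2.2062

Chained into 1 loop(s):
  loop 1: 8 segments, perimeter = 12.0200
Total perimeter = 12.020

loops=1 perimeter=12.020


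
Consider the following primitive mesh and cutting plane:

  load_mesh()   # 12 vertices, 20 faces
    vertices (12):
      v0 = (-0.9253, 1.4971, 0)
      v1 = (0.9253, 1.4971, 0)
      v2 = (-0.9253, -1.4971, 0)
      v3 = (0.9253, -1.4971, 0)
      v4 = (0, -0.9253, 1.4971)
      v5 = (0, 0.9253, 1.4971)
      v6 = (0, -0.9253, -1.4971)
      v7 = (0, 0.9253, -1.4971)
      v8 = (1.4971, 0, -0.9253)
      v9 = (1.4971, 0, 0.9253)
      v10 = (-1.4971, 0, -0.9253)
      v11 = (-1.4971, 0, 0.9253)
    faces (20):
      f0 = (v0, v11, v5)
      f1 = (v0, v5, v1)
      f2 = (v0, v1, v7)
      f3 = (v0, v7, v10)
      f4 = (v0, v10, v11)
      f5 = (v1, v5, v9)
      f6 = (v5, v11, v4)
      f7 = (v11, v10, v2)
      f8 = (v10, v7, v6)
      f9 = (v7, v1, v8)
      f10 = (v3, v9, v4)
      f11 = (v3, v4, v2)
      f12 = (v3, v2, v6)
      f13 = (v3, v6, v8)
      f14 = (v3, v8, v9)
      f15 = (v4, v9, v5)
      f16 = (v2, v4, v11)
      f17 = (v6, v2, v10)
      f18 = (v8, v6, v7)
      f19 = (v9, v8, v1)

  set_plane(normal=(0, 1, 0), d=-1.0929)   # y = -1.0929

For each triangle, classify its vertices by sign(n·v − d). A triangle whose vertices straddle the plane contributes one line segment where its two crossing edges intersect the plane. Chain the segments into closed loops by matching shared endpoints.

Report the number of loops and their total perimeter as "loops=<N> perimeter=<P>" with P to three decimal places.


loops=1 perimeter=6.658

Straddling triangles (8 of 20):
  (v11,v10,v2) [++-] → (-1.07968, -1.0929, -0.24982)–(-1.07968, -1.0929, 0.24982)  len=0.4996
  (v3,v9,v4) [-++] → (1.07968, -1.0929, 0.24982)–(0.271214, -1.0929, 1.05829)  len=1.1433
  (v3,v4,v2) [-+-] → (0.271214, -1.0929, 1.05829)–(-0.271214, -1.0929, 1.05829)  len=0.5424
  (v3,v2,v6) [--+] → (-0.271214, -1.0929, -1.05829)–(0.271214, -1.0929, -1.05829)  len=0.5424
  (v3,v6,v8) [-++] → (0.271214, -1.0929, -1.05829)–(1.07968, -1.0929, -0.24982)  len=1.1433
  (v3,v8,v9) [-++] → (1.07968, -1.0929, -0.24982)–(1.07968, -1.0929, 0.24982)  len=0.4996
  (v2,v4,v11) [-++] → (-0.271214, -1.0929, 1.05829)–(-1.07968, -1.0929, 0.24982)  len=1.1433
  (v6,v2,v10) [+-+] → (-0.271214, -1.0929, -1.05829)–(-1.07968, -1.0929, -0.24982)  len=1.1433

Chained into 1 loop(s):
  loop 1: 8 segments, perimeter = 6.6575
Total perimeter = 6.658


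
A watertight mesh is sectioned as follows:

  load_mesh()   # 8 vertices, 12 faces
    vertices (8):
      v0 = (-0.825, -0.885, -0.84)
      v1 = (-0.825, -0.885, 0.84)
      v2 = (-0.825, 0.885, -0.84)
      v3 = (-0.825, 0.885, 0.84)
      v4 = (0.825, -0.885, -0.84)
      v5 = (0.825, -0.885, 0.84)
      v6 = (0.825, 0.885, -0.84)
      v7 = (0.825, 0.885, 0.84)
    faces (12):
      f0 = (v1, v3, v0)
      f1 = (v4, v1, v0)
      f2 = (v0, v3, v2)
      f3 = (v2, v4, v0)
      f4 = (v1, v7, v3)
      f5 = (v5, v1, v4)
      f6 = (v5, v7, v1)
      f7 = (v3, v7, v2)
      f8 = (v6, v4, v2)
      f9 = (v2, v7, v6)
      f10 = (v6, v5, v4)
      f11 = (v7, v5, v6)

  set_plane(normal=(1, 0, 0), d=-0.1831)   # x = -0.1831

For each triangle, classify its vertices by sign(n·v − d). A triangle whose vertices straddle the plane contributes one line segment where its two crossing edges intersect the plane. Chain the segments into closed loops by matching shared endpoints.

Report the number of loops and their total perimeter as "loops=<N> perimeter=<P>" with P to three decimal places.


loops=1 perimeter=6.900

Straddling triangles (8 of 12):
  (v4,v1,v0) [+--] → (-0.1831, -0.885, 0.186429)–(-0.1831, -0.885, -0.84)  len=1.0264
  (v2,v4,v0) [-+-] → (-0.1831, 0.196416, -0.84)–(-0.1831, -0.885, -0.84)  len=1.0814
  (v1,v7,v3) [-+-] → (-0.1831, -0.196416, 0.84)–(-0.1831, 0.885, 0.84)  len=1.0814
  (v5,v1,v4) [+-+] → (-0.1831, -0.885, 0.84)–(-0.1831, -0.885, 0.186429)  len=0.6536
  (v5,v7,v1) [++-] → (-0.1831, -0.196416, 0.84)–(-0.1831, -0.885, 0.84)  len=0.6886
  (v3,v7,v2) [-+-] → (-0.1831, 0.885, 0.84)–(-0.1831, 0.885, -0.186429)  len=1.0264
  (v6,v4,v2) [++-] → (-0.1831, 0.196416, -0.84)–(-0.1831, 0.885, -0.84)  len=0.6886
  (v2,v7,v6) [-++] → (-0.1831, 0.885, -0.186429)–(-0.1831, 0.885, -0.84)  len=0.6536

Chained into 1 loop(s):
  loop 1: 8 segments, perimeter = 6.9000
Total perimeter = 6.900


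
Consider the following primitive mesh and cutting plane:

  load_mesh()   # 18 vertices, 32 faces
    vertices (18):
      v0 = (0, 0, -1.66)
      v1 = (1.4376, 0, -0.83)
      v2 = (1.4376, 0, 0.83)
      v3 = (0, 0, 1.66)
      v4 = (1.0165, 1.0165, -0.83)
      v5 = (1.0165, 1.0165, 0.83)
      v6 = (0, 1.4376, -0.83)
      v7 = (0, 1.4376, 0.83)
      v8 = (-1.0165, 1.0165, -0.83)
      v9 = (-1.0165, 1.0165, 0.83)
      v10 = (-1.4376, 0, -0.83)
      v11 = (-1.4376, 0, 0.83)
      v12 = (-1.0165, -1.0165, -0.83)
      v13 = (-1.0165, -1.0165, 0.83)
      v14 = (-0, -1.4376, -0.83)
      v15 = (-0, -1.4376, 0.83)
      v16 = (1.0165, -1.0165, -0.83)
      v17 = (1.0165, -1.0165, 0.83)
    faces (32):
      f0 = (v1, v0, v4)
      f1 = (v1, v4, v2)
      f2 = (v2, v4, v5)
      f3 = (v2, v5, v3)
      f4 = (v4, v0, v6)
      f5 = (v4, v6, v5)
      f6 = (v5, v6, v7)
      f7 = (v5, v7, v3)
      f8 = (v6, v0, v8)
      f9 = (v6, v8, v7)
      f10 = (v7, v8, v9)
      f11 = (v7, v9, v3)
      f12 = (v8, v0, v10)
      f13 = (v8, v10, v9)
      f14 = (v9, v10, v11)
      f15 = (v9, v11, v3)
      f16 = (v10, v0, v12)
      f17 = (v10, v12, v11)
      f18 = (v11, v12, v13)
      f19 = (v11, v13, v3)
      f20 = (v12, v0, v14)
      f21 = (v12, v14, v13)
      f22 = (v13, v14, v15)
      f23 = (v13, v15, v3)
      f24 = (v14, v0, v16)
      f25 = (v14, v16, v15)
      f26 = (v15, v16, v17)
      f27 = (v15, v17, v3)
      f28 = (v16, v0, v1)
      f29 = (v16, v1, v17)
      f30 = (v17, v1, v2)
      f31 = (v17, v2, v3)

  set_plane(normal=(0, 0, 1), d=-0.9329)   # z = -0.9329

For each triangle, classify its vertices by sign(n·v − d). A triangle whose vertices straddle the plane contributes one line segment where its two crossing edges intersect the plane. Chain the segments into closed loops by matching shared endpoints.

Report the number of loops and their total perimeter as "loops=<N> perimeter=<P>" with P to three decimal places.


loops=1 perimeter=7.711

Straddling triangles (8 of 32):
  (v1,v0,v4) [+-+] → (1.25937, 0, -0.9329)–(0.890478, 0.890478, -0.9329)  len=0.9639
  (v4,v0,v6) [+-+] → (0.890478, 0.890478, -0.9329)–(0, 1.25937, -0.9329)  len=0.9639
  (v6,v0,v8) [+-+] → (0, 1.25937, -0.9329)–(-0.890478, 0.890478, -0.9329)  len=0.9639
  (v8,v0,v10) [+-+] → (-0.890478, 0.890478, -0.9329)–(-1.25937, 0, -0.9329)  len=0.9639
  (v10,v0,v12) [+-+] → (-1.25937, 0, -0.9329)–(-0.890478, -0.890478, -0.9329)  len=0.9639
  (v12,v0,v14) [+-+] → (-0.890478, -0.890478, -0.9329)–(0, -1.25937, -0.9329)  len=0.9639
  (v14,v0,v16) [+-+] → (0, -1.25937, -0.9329)–(0.890478, -0.890478, -0.9329)  len=0.9639
  (v16,v0,v1) [+-+] → (0.890478, -0.890478, -0.9329)–(1.25937, 0, -0.9329)  len=0.9639

Chained into 1 loop(s):
  loop 1: 8 segments, perimeter = 7.7109
Total perimeter = 7.711


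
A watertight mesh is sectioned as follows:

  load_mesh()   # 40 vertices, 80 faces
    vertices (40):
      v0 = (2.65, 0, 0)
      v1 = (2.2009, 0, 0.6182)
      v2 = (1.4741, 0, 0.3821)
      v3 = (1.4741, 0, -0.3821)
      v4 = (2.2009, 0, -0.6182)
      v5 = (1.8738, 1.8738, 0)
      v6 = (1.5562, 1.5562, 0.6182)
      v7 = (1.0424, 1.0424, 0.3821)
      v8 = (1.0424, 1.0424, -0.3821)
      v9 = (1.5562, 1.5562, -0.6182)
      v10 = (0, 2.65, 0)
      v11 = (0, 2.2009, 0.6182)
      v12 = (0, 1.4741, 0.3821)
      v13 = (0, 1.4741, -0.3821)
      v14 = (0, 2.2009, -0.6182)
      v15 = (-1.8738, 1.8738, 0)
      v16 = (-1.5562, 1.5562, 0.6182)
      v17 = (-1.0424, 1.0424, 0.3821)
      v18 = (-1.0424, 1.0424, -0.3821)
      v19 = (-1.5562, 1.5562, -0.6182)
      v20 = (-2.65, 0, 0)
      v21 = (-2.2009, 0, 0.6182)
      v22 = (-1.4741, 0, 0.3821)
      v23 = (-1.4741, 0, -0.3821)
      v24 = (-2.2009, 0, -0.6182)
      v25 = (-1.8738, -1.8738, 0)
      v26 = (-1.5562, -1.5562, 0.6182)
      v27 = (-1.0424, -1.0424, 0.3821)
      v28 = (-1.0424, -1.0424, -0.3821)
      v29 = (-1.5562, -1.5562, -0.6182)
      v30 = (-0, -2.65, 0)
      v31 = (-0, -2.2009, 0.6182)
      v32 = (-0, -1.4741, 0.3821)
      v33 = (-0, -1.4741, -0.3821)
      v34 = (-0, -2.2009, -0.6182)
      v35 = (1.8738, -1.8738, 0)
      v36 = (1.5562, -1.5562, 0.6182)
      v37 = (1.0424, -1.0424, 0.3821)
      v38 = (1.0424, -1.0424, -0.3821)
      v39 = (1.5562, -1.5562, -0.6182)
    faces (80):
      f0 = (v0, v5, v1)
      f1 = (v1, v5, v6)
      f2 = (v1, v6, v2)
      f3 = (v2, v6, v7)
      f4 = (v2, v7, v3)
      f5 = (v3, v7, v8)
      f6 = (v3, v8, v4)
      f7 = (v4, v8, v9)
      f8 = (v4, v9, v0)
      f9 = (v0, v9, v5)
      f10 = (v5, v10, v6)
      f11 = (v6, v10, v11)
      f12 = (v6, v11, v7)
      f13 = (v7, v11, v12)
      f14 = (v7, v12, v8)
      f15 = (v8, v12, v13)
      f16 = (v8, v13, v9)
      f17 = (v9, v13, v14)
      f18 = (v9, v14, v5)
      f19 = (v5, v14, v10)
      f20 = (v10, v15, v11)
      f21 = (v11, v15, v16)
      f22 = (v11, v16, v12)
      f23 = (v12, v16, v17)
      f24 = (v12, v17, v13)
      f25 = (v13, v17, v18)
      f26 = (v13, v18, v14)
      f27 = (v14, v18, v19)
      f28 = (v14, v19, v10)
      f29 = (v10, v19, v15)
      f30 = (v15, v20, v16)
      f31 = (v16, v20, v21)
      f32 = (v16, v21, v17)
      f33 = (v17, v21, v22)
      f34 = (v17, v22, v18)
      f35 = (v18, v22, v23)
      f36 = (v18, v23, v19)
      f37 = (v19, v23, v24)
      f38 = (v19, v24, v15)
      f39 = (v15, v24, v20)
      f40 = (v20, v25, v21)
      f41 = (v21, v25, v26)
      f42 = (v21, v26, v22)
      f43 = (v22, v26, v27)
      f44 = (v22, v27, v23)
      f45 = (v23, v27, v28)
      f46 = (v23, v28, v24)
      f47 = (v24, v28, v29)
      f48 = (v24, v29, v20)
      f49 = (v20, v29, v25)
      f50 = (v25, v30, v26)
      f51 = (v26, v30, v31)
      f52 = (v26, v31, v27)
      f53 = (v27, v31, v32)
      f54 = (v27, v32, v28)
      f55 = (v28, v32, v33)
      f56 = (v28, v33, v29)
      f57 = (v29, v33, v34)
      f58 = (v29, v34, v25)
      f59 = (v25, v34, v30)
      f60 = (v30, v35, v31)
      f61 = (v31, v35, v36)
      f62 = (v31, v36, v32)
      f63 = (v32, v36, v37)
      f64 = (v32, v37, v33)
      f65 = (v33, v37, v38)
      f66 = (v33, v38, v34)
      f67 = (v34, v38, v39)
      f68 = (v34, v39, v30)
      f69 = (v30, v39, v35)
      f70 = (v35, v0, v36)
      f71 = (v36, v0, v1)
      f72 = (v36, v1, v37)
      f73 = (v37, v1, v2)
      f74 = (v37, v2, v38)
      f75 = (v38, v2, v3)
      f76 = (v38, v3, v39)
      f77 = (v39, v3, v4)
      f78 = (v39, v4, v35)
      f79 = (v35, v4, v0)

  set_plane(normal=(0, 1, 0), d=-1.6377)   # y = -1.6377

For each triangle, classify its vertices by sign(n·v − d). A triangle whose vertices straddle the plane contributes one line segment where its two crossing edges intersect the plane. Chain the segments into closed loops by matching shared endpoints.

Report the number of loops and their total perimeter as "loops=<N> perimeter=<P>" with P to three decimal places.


loops=1 perimeter=9.040

Straddling triangles (18 of 80):
  (v20,v25,v21) [+-+] → (-1.9716, -1.6377, 0)–(-1.91501, -1.6377, 0.0778936)  len=0.0963
  (v21,v25,v26) [+-+] → (-1.91501, -1.6377, 0.0778936)–(-1.6377, -1.6377, 0.459562)  len=0.4718
  (v20,v29,v25) [++-] → (-1.6377, -1.6377, -0.459562)–(-1.9716, -1.6377, 0)  len=0.5681
  (v25,v30,v26) [--+] → (-1.44025, -1.6377, 0.572137)–(-1.6377, -1.6377, 0.459562)  len=0.2273
  (v26,v30,v31) [+--] → (-1.44025, -1.6377, 0.572137)–(-1.35947, -1.6377, 0.6182)  len=0.0930
  (v26,v31,v27) [+-+] → (-1.35947, -1.6377, 0.6182)–(-0.506758, -1.6377, 0.503421)  len=0.8604
  (v27,v31,v32) [+-+] → (-0.506758, -1.6377, 0.503421)–(0, -1.6377, 0.435245)  len=0.5113
  (v29,v33,v34) [++-] → (0, -1.6377, -0.435245)–(-1.35947, -1.6377, -0.6182)  len=1.3717
  (v29,v34,v25) [+--] → (-1.35947, -1.6377, -0.6182)–(-1.6377, -1.6377, -0.459562)  len=0.3203
  (v31,v35,v36) [--+] → (1.6377, -1.6377, 0.459562)–(1.35947, -1.6377, 0.6182)  len=0.3203
  (v31,v36,v32) [-++] → (1.35947, -1.6377, 0.6182)–(0, -1.6377, 0.435245)  len=1.3717
  (v33,v38,v34) [++-] → (0.506758, -1.6377, -0.503421)–(0, -1.6377, -0.435245)  len=0.5113
  (v34,v38,v39) [-++] → (0.506758, -1.6377, -0.503421)–(1.35947, -1.6377, -0.6182)  len=0.8604
  (v34,v39,v30) [-+-] → (1.35947, -1.6377, -0.6182)–(1.44025, -1.6377, -0.572137)  len=0.0930
  (v30,v39,v35) [-+-] → (1.44025, -1.6377, -0.572137)–(1.6377, -1.6377, -0.459562)  len=0.2273
  (v35,v0,v36) [-++] → (1.9716, -1.6377, 0)–(1.6377, -1.6377, 0.459562)  len=0.5681
  (v39,v4,v35) [++-] → (1.91501, -1.6377, -0.0778936)–(1.6377, -1.6377, -0.459562)  len=0.4718
  (v35,v4,v0) [-++] → (1.91501, -1.6377, -0.0778936)–(1.9716, -1.6377, 0)  len=0.0963

Chained into 1 loop(s):
  loop 1: 18 segments, perimeter = 9.0402
Total perimeter = 9.040
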